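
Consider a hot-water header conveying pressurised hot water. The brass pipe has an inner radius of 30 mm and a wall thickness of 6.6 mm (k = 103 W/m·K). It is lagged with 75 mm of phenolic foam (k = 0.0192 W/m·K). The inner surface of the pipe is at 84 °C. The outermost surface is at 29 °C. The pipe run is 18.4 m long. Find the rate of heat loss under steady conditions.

Treating each annulus and film as a series resistance:
R_brass pipe wall = ln(36.6/30)/(2π×103×18.4) = 1.67×10^-5 K/W
R_phenolic foam = ln(111.6/36.6)/(2π×0.0192×18.4) = 0.5023 K/W
R_total = 0.5023 K/W
Q = ΔT/R_total = 55/0.5023

Q ≈ 110 W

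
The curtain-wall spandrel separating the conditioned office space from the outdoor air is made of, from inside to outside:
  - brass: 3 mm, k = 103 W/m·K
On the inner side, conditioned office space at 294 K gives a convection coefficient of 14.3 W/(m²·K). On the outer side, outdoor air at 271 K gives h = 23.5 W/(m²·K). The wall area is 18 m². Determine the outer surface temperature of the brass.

Using the resistance-network approach (series):
R_inner film = 1/(h_i·A) = 1/(14.3×18) = 0.003885 K/W
R_brass = L/(kA) = 0.003/(103×18) = 1.618×10^-6 K/W
R_outer film = 1/(h_o·A) = 1/(23.5×18) = 0.002364 K/W
R_total = 0.006251 K/W;  Q = ΔT/R_total = 23/0.006251 = 3680 W
T_interface = T_inner − Q·ΣR(inner→interface) = 294 − 3680×0.003887

T ≈ 280 K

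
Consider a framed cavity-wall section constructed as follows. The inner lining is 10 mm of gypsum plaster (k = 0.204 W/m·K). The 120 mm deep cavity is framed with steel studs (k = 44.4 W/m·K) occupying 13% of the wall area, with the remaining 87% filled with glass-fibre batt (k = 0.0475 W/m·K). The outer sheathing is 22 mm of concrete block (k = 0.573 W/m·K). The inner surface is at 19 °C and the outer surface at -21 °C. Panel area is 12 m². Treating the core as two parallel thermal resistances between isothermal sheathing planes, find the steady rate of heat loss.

Q ≈ 4440 W

Sheathing layers in series; stud and cavity paths in parallel between them.
R_inner = 0.01/(0.204×12) = 0.004085 K/W
R_stud  = 0.12/(44.4×0.13×12) = 0.001733 K/W
R_cav   = 0.12/(0.0475×0.87×12) = 0.242 K/W
1/R_core = 1/R_stud + 1/R_cav → R_core = 0.00172 K/W
R_outer = 0.022/(0.573×12) = 0.0032 K/W
R_total = 0.009005 K/W
Q = ΔT/R_total = 40/0.009005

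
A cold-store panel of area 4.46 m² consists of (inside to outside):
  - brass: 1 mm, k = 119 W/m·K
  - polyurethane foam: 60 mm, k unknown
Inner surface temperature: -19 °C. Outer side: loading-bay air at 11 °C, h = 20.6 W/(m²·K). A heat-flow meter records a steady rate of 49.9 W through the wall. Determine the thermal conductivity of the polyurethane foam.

k ≈ 0.0228 W/(m·K)

Model the wall as resistances in series:
R_brass = L/(kA) = 0.001/(119×4.46) = 1.884×10^-6 K/W
R_outer film = 1/(h_o·A) = 1/(20.6×4.46) = 0.01088 K/W
Sum of known resistances R_other = 0.01089 K/W
Total R = ΔT/Q = 30/49.9 = 0.6012 K/W
R_polyurethane foam = R_total − R_other = 0.5903 K/W
k = L/(R·A) = 0.06/(0.5903×4.46)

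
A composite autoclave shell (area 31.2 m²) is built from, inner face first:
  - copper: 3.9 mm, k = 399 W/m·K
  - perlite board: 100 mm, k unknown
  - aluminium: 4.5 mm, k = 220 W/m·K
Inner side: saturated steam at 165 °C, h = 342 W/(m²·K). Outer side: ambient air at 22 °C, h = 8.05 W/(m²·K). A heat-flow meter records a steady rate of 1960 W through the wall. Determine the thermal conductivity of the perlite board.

k ≈ 0.0465 W/(m·K)

Series thermal resistances:
R_inner film = 1/(h_i·A) = 1/(342×31.2) = 9.372×10^-5 K/W
R_copper = L/(kA) = 0.0039/(399×31.2) = 3.133×10^-7 K/W
R_aluminium = L/(kA) = 0.0045/(220×31.2) = 6.556×10^-7 K/W
R_outer film = 1/(h_o·A) = 1/(8.05×31.2) = 0.003982 K/W
Sum of known resistances R_other = 0.004076 K/W
Total R = ΔT/Q = 143/1960 = 0.07296 K/W
R_perlite board = R_total − R_other = 0.06888 K/W
k = L/(R·A) = 0.1/(0.06888×31.2)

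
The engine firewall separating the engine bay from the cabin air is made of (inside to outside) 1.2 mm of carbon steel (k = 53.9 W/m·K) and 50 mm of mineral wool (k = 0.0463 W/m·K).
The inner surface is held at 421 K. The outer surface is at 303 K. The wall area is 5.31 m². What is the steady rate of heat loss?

Q ≈ 580 W

Using the resistance-network approach (series):
R_carbon steel = L/(kA) = 0.0012/(53.9×5.31) = 4.193×10^-6 K/W
R_mineral wool = L/(kA) = 0.05/(0.0463×5.31) = 0.2034 K/W
R_total = 0.2034 K/W
Q = ΔT / R_total = 118 / 0.2034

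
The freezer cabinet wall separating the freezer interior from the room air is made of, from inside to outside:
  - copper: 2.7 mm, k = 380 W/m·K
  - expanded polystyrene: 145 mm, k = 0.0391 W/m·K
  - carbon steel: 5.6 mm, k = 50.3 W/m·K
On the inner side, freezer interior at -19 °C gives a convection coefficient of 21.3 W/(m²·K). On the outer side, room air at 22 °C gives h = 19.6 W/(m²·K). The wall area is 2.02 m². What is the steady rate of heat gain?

Treating each layer as a thermal resistance in series:
R_inner film = 1/(h_i·A) = 1/(21.3×2.02) = 0.02324 K/W
R_copper = L/(kA) = 0.0027/(380×2.02) = 3.517×10^-6 K/W
R_expanded polystyrene = L/(kA) = 0.145/(0.0391×2.02) = 1.836 K/W
R_carbon steel = L/(kA) = 0.0056/(50.3×2.02) = 5.511×10^-5 K/W
R_outer film = 1/(h_o·A) = 1/(19.6×2.02) = 0.02526 K/W
R_total = 1.884 K/W
Q = ΔT / R_total = 41 / 1.884

Q ≈ 21.8 W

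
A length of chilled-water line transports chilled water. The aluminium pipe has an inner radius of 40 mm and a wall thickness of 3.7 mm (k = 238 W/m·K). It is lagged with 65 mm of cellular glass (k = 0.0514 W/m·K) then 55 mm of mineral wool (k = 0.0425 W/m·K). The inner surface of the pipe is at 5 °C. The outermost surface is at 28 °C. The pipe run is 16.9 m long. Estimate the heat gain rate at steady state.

Q ≈ 89.3 W

Treating each annulus and film as a series resistance:
R_aluminium pipe wall = ln(43.7/40)/(2π×238×16.9) = 3.501×10^-6 K/W
R_cellular glass = ln(108.7/43.7)/(2π×0.0514×16.9) = 0.167 K/W
R_mineral wool = ln(163.7/108.7)/(2π×0.0425×16.9) = 0.09073 K/W
R_total = 0.2577 K/W
Q = ΔT/R_total = 23/0.2577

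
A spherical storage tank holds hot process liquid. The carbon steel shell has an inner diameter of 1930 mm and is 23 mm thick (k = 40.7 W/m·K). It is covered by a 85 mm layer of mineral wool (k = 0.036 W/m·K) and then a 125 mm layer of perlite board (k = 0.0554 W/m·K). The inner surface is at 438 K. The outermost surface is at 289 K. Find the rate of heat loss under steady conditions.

Q ≈ 470 W

For a spherical shell R = (1/r₁ − 1/r₂)/(4πk); film R = 1/(h·4πr²). In series:
R_carbon steel shell = (1/0.965 − 1/0.988)/(4π×40.7) = 4.717×10^-5 K/W
R_mineral wool = (1/0.988 − 1/1.073)/(4π×0.036) = 0.1772 K/W
R_perlite board = (1/1.073 − 1/1.198)/(4π×0.0554) = 0.1397 K/W
R_total = 0.317 K/W
Q = ΔT/R_total = 149/0.317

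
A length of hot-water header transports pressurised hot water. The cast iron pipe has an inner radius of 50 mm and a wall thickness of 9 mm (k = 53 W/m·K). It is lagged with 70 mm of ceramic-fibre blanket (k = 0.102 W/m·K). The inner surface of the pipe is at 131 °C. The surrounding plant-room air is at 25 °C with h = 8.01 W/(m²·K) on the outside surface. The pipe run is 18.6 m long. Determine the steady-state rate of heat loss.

For a radial system each layer contributes R = ln(r_out/r_in)/(2πkL); films add R = 1/(hA).
R_cast iron pipe wall = ln(59/50)/(2π×53×18.6) = 2.672×10^-5 K/W
R_ceramic-fibre blanket = ln(129/59)/(2π×0.102×18.6) = 0.06562 K/W
R_outer film = 1/(h_o·2πr_oL) = 1/(8.01×2π×0.129×18.6) = 0.008281 K/W
R_total = 0.07393 K/W
Q = ΔT/R_total = 106/0.07393

Q ≈ 1430 W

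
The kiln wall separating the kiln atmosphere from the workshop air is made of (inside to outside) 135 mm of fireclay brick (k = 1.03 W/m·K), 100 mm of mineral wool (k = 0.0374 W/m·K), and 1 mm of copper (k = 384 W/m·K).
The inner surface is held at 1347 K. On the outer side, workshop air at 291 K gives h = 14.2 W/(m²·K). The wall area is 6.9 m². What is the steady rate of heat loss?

Q ≈ 2530 W

Using the resistance-network approach (series):
R_fireclay brick = L/(kA) = 0.135/(1.03×6.9) = 0.019 K/W
R_mineral wool = L/(kA) = 0.1/(0.0374×6.9) = 0.3875 K/W
R_copper = L/(kA) = 0.001/(384×6.9) = 3.774×10^-7 K/W
R_outer film = 1/(h_o·A) = 1/(14.2×6.9) = 0.01021 K/W
R_total = 0.4167 K/W
Q = ΔT / R_total = 1056 / 0.4167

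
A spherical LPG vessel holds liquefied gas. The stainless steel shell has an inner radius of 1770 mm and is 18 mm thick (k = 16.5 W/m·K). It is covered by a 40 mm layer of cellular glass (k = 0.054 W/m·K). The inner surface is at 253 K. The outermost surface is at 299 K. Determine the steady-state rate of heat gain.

Radial (spherical) resistances in series:
R_stainless steel shell = (1/1.77 − 1/1.788)/(4π×16.5) = 2.743×10^-5 K/W
R_cellular glass = (1/1.788 − 1/1.828)/(4π×0.054) = 0.01803 K/W
R_total = 0.01806 K/W
Q = ΔT/R_total = 46/0.01806

Q ≈ 2550 W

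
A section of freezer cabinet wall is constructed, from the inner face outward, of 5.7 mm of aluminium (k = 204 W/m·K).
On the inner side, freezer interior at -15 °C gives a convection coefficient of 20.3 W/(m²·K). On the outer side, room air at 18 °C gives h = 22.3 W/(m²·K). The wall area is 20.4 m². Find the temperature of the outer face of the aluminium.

T ≈ 2.28 °C

Using the resistance-network approach (series):
R_inner film = 1/(h_i·A) = 1/(20.3×20.4) = 0.002415 K/W
R_aluminium = L/(kA) = 0.0057/(204×20.4) = 1.37×10^-6 K/W
R_outer film = 1/(h_o·A) = 1/(22.3×20.4) = 0.002198 K/W
R_total = 0.004614 K/W;  Q = ΔT/R_total = 33/0.004614 = 7152 W
T_interface = T_inner + Q·ΣR(inner→interface) = -15 + 7150×0.002416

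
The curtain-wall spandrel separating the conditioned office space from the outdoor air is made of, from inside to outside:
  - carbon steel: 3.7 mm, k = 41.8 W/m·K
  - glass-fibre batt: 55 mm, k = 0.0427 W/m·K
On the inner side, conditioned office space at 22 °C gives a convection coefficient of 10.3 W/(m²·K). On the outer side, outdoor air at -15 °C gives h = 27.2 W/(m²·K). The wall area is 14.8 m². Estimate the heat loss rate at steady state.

Using the resistance-network approach (series):
R_inner film = 1/(h_i·A) = 1/(10.3×14.8) = 0.00656 K/W
R_carbon steel = L/(kA) = 0.0037/(41.8×14.8) = 5.981×10^-6 K/W
R_glass-fibre batt = L/(kA) = 0.055/(0.0427×14.8) = 0.08703 K/W
R_outer film = 1/(h_o·A) = 1/(27.2×14.8) = 0.002484 K/W
R_total = 0.09608 K/W
Q = ΔT / R_total = 37 / 0.09608

Q ≈ 385 W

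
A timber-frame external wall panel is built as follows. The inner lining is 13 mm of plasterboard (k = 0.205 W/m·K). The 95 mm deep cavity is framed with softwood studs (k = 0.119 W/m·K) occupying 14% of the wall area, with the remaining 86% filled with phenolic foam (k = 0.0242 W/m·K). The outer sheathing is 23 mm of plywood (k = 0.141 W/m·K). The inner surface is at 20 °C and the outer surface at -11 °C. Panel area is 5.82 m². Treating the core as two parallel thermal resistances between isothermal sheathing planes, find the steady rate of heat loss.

Sheathing layers in series; stud and cavity paths in parallel between them.
R_inner = 0.013/(0.205×5.82) = 0.0109 K/W
R_stud  = 0.095/(0.119×0.14×5.82) = 0.9798 K/W
R_cav   = 0.095/(0.0242×0.86×5.82) = 0.7843 K/W
1/R_core = 1/R_stud + 1/R_cav → R_core = 0.4356 K/W
R_outer = 0.023/(0.141×5.82) = 0.02803 K/W
R_total = 0.4745 K/W
Q = ΔT/R_total = 31/0.4745

Q ≈ 65.3 W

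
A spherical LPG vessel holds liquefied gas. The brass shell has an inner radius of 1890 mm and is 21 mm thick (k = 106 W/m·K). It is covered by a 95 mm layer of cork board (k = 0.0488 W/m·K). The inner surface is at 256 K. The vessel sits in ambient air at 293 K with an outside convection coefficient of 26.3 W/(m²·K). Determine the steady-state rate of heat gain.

Q ≈ 899 W

For a spherical shell R = (1/r₁ − 1/r₂)/(4πk); film R = 1/(h·4πr²). In series:
R_brass shell = (1/1.89 − 1/1.911)/(4π×106) = 4.365×10^-6 K/W
R_cork board = (1/1.911 − 1/2.006)/(4π×0.0488) = 0.04041 K/W
R_outer film = 1/(h·4πr_o²) = 1/(26.3×4π×2.006²) = 7.519×10^-4 K/W
R_total = 0.04117 K/W
Q = ΔT/R_total = 37/0.04117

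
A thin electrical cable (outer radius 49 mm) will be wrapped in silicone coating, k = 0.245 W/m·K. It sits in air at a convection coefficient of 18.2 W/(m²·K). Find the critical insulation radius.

r_cr ≈ 13.5 mm

For a cylinder r_cr = k/h = 0.245/18.2
r_cr = 13.5 mm; since the bare radius (49 mm) is above r_cr, any added insulation will reduce heat loss.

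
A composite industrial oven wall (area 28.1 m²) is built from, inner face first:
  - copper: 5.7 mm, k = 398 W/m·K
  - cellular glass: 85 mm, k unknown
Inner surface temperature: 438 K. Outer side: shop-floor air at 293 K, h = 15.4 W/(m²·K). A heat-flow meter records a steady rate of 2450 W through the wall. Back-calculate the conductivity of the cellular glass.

k ≈ 0.0532 W/(m·K)

Series thermal resistances:
R_copper = L/(kA) = 0.0057/(398×28.1) = 5.097×10^-7 K/W
R_outer film = 1/(h_o·A) = 1/(15.4×28.1) = 0.002311 K/W
Sum of known resistances R_other = 0.002311 K/W
Total R = ΔT/Q = 145/2450 = 0.05918 K/W
R_cellular glass = R_total − R_other = 0.05687 K/W
k = L/(R·A) = 0.085/(0.05687×28.1)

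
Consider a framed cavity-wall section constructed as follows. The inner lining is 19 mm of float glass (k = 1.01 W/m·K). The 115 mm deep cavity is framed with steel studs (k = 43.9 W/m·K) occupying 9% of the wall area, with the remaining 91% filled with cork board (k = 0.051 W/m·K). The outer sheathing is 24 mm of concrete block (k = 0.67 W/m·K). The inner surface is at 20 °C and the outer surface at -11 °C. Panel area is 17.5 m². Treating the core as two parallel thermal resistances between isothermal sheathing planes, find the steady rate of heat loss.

Sheathing layers in series; stud and cavity paths in parallel between them.
R_inner = 0.019/(1.01×17.5) = 0.001075 K/W
R_stud  = 0.115/(43.9×0.09×17.5) = 0.001663 K/W
R_cav   = 0.115/(0.051×0.91×17.5) = 0.1416 K/W
1/R_core = 1/R_stud + 1/R_cav → R_core = 0.001644 K/W
R_outer = 0.024/(0.67×17.5) = 0.002047 K/W
R_total = 0.004766 K/W
Q = ΔT/R_total = 31/0.004766

Q ≈ 6500 W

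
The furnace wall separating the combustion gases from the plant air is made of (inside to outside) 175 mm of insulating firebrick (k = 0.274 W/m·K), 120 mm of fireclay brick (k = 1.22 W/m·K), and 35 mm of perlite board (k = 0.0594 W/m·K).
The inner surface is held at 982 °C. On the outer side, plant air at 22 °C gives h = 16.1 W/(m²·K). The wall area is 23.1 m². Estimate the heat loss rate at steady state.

Q ≈ 16000 W

Model the wall as resistances in series:
R_insulating firebrick = L/(kA) = 0.175/(0.274×23.1) = 0.02765 K/W
R_fireclay brick = L/(kA) = 0.12/(1.22×23.1) = 0.004258 K/W
R_perlite board = L/(kA) = 0.035/(0.0594×23.1) = 0.02551 K/W
R_outer film = 1/(h_o·A) = 1/(16.1×23.1) = 0.002689 K/W
R_total = 0.0601 K/W
Q = ΔT / R_total = 960 / 0.0601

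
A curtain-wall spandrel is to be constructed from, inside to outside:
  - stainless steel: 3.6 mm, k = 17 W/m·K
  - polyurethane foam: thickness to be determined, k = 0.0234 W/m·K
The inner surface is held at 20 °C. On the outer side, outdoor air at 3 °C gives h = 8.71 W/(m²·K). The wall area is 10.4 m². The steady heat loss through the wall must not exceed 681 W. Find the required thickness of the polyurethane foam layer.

Model the wall as resistances in series:
R_stainless steel = L/(kA) = 0.0036/(17×10.4) = 2.036×10^-5 K/W
R_outer film = 1/(h_o·A) = 1/(8.71×10.4) = 0.01104 K/W
Sum of the known resistances R_other = 0.01106 K/W
Required total resistance R_tot = ΔT/Q_allow = 17/681 = 0.02496 K/W
R_polyurethane foam = R_tot − R_other = 0.0139 K/W
L = R·k·A = 0.0139×0.0234×10.4

L ≈ 3.38 mm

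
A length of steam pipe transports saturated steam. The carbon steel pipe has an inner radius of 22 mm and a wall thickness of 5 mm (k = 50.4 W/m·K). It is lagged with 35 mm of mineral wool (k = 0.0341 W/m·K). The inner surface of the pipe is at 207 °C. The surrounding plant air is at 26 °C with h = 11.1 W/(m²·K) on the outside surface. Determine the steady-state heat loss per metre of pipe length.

q′ ≈ 44 W/m

Treating each annulus and film as a series resistance:
R_carbon steel pipe wall = ln(27/22)/(2π×50.4×1) = 6.467×10^-4 K/W
R_mineral wool = ln(62/27)/(2π×0.0341×1) = 3.88 K/W
R_outer film = 1/(h_o·2πr_oL) = 1/(11.1×2π×0.062×1) = 0.2313 K/W
R_total = 4.112 K/W
Q = ΔT/R_total = 181/4.112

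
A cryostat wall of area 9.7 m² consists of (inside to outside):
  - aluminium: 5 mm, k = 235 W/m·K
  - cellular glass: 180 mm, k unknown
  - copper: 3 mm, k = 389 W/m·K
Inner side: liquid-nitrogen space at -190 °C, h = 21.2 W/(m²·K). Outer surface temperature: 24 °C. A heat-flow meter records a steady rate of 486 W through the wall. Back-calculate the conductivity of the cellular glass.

Series thermal resistances:
R_inner film = 1/(h_i·A) = 1/(21.2×9.7) = 0.004863 K/W
R_aluminium = L/(kA) = 0.005/(235×9.7) = 2.193×10^-6 K/W
R_copper = L/(kA) = 0.003/(389×9.7) = 7.951×10^-7 K/W
Sum of known resistances R_other = 0.004866 K/W
Total R = ΔT/Q = 214/486 = 0.4403 K/W
R_cellular glass = R_total − R_other = 0.4355 K/W
k = L/(R·A) = 0.18/(0.4355×9.7)

k ≈ 0.0426 W/(m·K)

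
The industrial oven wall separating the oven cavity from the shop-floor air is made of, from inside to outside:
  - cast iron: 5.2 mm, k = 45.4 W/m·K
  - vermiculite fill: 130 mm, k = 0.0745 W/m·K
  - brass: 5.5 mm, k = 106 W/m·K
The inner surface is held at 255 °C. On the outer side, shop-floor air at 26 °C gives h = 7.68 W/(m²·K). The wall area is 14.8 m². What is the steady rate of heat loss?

Q ≈ 1810 W

Treating each layer as a thermal resistance in series:
R_cast iron = L/(kA) = 0.0052/(45.4×14.8) = 7.739×10^-6 K/W
R_vermiculite fill = L/(kA) = 0.13/(0.0745×14.8) = 0.1179 K/W
R_brass = L/(kA) = 0.0055/(106×14.8) = 3.506×10^-6 K/W
R_outer film = 1/(h_o·A) = 1/(7.68×14.8) = 0.008798 K/W
R_total = 0.1267 K/W
Q = ΔT / R_total = 229 / 0.1267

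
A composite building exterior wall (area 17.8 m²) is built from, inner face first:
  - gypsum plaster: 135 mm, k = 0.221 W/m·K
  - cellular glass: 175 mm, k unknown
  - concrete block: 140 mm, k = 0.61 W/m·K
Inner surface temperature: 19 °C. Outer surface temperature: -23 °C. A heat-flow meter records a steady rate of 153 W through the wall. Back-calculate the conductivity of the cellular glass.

Model the wall as resistances in series:
R_gypsum plaster = L/(kA) = 0.135/(0.221×17.8) = 0.03432 K/W
R_concrete block = L/(kA) = 0.14/(0.61×17.8) = 0.01289 K/W
Sum of known resistances R_other = 0.04721 K/W
Total R = ΔT/Q = 42/153 = 0.2745 K/W
R_cellular glass = R_total − R_other = 0.2273 K/W
k = L/(R·A) = 0.175/(0.2273×17.8)

k ≈ 0.0433 W/(m·K)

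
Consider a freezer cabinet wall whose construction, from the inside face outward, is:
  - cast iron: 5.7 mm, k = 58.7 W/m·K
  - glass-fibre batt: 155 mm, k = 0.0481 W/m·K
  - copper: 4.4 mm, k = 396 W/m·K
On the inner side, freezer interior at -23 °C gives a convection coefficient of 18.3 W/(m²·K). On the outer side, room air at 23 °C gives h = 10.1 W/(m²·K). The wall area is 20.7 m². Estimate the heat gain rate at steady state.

Q ≈ 282 W

Using the resistance-network approach (series):
R_inner film = 1/(h_i·A) = 1/(18.3×20.7) = 0.00264 K/W
R_cast iron = L/(kA) = 0.0057/(58.7×20.7) = 4.691×10^-6 K/W
R_glass-fibre batt = L/(kA) = 0.155/(0.0481×20.7) = 0.1557 K/W
R_copper = L/(kA) = 0.0044/(396×20.7) = 5.368×10^-7 K/W
R_outer film = 1/(h_o·A) = 1/(10.1×20.7) = 0.004783 K/W
R_total = 0.1631 K/W
Q = ΔT / R_total = 46 / 0.1631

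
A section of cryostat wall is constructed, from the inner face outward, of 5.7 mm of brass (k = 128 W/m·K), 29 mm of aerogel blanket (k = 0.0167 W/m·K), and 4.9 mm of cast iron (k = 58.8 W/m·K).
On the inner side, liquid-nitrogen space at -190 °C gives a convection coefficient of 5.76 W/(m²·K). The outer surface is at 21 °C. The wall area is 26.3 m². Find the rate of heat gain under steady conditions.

Using the resistance-network approach (series):
R_inner film = 1/(h_i·A) = 1/(5.76×26.3) = 0.006601 K/W
R_brass = L/(kA) = 0.0057/(128×26.3) = 1.693×10^-6 K/W
R_aerogel blanket = L/(kA) = 0.029/(0.0167×26.3) = 0.06603 K/W
R_cast iron = L/(kA) = 0.0049/(58.8×26.3) = 3.169×10^-6 K/W
R_total = 0.07263 K/W
Q = ΔT / R_total = 211 / 0.07263

Q ≈ 2900 W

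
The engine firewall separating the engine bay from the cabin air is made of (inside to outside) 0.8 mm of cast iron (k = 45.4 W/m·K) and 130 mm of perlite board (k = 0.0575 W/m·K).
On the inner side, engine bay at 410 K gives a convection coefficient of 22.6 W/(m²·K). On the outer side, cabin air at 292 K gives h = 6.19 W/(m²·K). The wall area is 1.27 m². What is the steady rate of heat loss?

Q ≈ 60.8 W

Model the wall as resistances in series:
R_inner film = 1/(h_i·A) = 1/(22.6×1.27) = 0.03484 K/W
R_cast iron = L/(kA) = 0.0008/(45.4×1.27) = 1.387×10^-5 K/W
R_perlite board = L/(kA) = 0.13/(0.0575×1.27) = 1.78 K/W
R_outer film = 1/(h_o·A) = 1/(6.19×1.27) = 0.1272 K/W
R_total = 1.942 K/W
Q = ΔT / R_total = 118 / 1.942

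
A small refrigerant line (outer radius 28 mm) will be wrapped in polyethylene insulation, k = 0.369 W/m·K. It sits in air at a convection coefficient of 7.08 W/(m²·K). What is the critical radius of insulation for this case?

For a cylinder r_cr = k/h = 0.369/7.08
r_cr = 52.1 mm; since the bare radius (28 mm) is below r_cr, adding a thin layer of insulation will *increase* heat loss.

r_cr ≈ 52.1 mm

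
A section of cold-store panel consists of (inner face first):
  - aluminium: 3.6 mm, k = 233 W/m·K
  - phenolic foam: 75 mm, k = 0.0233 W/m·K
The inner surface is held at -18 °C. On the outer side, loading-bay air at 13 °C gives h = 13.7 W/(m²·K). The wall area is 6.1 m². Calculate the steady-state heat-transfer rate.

Q ≈ 57.4 W

Treating each layer as a thermal resistance in series:
R_aluminium = L/(kA) = 0.0036/(233×6.1) = 2.533×10^-6 K/W
R_phenolic foam = L/(kA) = 0.075/(0.0233×6.1) = 0.5277 K/W
R_outer film = 1/(h_o·A) = 1/(13.7×6.1) = 0.01197 K/W
R_total = 0.5397 K/W
Q = ΔT / R_total = 31 / 0.5397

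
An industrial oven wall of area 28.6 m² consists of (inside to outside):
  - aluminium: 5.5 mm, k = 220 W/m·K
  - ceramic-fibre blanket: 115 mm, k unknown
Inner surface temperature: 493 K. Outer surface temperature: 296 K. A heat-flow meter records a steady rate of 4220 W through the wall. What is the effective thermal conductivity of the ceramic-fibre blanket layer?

k ≈ 0.0861 W/(m·K)

Treating each layer as a thermal resistance in series:
R_aluminium = L/(kA) = 0.0055/(220×28.6) = 8.741×10^-7 K/W
Sum of known resistances R_other = 8.741×10^-7 K/W
Total R = ΔT/Q = 197/4220 = 0.04668 K/W
R_ceramic-fibre blanket = R_total − R_other = 0.04668 K/W
k = L/(R·A) = 0.115/(0.04668×28.6)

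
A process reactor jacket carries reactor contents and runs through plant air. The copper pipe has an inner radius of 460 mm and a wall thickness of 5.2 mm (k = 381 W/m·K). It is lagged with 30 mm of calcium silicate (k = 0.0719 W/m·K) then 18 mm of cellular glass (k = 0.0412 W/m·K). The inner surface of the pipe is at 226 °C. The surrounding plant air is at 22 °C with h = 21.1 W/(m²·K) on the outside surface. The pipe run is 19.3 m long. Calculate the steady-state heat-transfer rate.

For a radial system each layer contributes R = ln(r_out/r_in)/(2πkL); films add R = 1/(hA).
R_copper pipe wall = ln(465.2/460)/(2π×381×19.3) = 2.433×10^-7 K/W
R_calcium silicate = ln(495.2/465.2)/(2π×0.0719×19.3) = 0.007168 K/W
R_cellular glass = ln(513.2/495.2)/(2π×0.0412×19.3) = 0.007146 K/W
R_outer film = 1/(h_o·2πr_oL) = 1/(21.1×2π×0.5132×19.3) = 7.615×10^-4 K/W
R_total = 0.01508 K/W
Q = ΔT/R_total = 204/0.01508

Q ≈ 13500 W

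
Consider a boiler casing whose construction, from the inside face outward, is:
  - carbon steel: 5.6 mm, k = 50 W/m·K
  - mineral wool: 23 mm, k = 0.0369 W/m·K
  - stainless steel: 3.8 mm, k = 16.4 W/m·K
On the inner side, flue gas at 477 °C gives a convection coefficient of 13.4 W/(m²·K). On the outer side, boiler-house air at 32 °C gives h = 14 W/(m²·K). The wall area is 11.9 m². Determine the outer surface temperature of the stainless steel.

Treating each layer as a thermal resistance in series:
R_inner film = 1/(h_i·A) = 1/(13.4×11.9) = 0.006271 K/W
R_carbon steel = L/(kA) = 0.0056/(50×11.9) = 9.412×10^-6 K/W
R_mineral wool = L/(kA) = 0.023/(0.0369×11.9) = 0.05238 K/W
R_stainless steel = L/(kA) = 0.0038/(16.4×11.9) = 1.947×10^-5 K/W
R_outer film = 1/(h_o·A) = 1/(14×11.9) = 0.006002 K/W
R_total = 0.06468 K/W;  Q = ΔT/R_total = 445/0.06468 = 6880 W
T_interface = T_inner − Q·ΣR(inner→interface) = 477 − 6880×0.05868

T ≈ 73.3 °C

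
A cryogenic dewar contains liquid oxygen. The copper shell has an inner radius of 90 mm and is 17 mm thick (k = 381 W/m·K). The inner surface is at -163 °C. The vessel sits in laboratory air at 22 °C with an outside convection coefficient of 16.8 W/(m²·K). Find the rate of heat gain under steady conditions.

Q ≈ 447 W

Radial (spherical) resistances in series:
R_copper shell = (1/0.09 − 1/0.107)/(4π×381) = 3.687×10^-4 K/W
R_outer film = 1/(h·4πr_o²) = 1/(16.8×4π×0.107²) = 0.4137 K/W
R_total = 0.4141 K/W
Q = ΔT/R_total = 185/0.4141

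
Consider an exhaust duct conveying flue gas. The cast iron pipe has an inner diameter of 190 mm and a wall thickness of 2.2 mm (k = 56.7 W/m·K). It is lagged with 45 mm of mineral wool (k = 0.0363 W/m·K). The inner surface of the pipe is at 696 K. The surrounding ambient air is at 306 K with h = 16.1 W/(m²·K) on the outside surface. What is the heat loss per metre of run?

q′ ≈ 224 W/m

For a radial system each layer contributes R = ln(r_out/r_in)/(2πkL); films add R = 1/(hA).
R_cast iron pipe wall = ln(97.2/95)/(2π×56.7×1) = 6.426×10^-5 K/W
R_mineral wool = ln(142.2/97.2)/(2π×0.0363×1) = 1.668 K/W
R_outer film = 1/(h_o·2πr_oL) = 1/(16.1×2π×0.1422×1) = 0.06952 K/W
R_total = 1.738 K/W
Q = ΔT/R_total = 390/1.738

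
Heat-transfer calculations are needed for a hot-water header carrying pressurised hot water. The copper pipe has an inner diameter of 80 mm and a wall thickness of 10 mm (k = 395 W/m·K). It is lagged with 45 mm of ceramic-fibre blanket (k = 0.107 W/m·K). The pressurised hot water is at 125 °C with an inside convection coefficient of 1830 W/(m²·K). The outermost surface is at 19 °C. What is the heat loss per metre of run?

q′ ≈ 111 W/m

For a radial system each layer contributes R = ln(r_out/r_in)/(2πkL); films add R = 1/(hA).
R_inner film = 1/(h_i·2πr₁L) = 1/(1830×2π×0.04×1) = 0.002174 K/W
R_copper pipe wall = ln(50/40)/(2π×395×1) = 8.991×10^-5 K/W
R_ceramic-fibre blanket = ln(95/50)/(2π×0.107×1) = 0.9547 K/W
R_total = 0.957 K/W
Q = ΔT/R_total = 106/0.957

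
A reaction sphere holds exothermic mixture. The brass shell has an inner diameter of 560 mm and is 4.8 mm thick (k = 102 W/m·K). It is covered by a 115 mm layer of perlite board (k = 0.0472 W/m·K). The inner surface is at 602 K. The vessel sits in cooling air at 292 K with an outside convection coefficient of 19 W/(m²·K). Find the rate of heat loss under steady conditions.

Spherical conduction: R = (1/r_in − 1/r_out)/(4πk) per layer; series-sum.
R_brass shell = (1/0.28 − 1/0.2848)/(4π×102) = 4.696×10^-5 K/W
R_perlite board = (1/0.2848 − 1/0.3998)/(4π×0.0472) = 1.703 K/W
R_outer film = 1/(h·4πr_o²) = 1/(19×4π×0.3998²) = 0.0262 K/W
R_total = 1.729 K/W
Q = ΔT/R_total = 310/1.729

Q ≈ 179 W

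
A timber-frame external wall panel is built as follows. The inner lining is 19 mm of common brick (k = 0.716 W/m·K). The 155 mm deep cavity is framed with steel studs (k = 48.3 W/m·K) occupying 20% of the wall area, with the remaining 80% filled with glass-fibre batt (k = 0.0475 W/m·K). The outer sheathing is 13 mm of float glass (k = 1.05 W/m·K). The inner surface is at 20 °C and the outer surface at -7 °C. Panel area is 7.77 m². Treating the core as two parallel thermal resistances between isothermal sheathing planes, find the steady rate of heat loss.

Sheathing layers in series; stud and cavity paths in parallel between them.
R_inner = 0.019/(0.716×7.77) = 0.003415 K/W
R_stud  = 0.155/(48.3×0.2×7.77) = 0.002065 K/W
R_cav   = 0.155/(0.0475×0.8×7.77) = 0.525 K/W
1/R_core = 1/R_stud + 1/R_cav → R_core = 0.002057 K/W
R_outer = 0.013/(1.05×7.77) = 0.001593 K/W
R_total = 0.007066 K/W
Q = ΔT/R_total = 27/0.007066

Q ≈ 3820 W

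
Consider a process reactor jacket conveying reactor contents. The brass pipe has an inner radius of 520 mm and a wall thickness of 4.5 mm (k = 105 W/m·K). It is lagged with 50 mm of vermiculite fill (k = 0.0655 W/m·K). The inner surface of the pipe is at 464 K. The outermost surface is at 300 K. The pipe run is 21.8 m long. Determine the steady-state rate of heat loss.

Cylindrical conduction, so R = ln(r₂/r₁)/(2πkL) per layer, in series:
R_brass pipe wall = ln(524.5/520)/(2π×105×21.8) = 5.991×10^-7 K/W
R_vermiculite fill = ln(574.5/524.5)/(2π×0.0655×21.8) = 0.01015 K/W
R_total = 0.01015 K/W
Q = ΔT/R_total = 164/0.01015

Q ≈ 16200 W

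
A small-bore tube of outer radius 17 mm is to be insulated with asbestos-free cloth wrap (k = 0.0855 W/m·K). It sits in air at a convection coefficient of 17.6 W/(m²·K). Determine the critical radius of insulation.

For a cylinder r_cr = k/h = 0.0855/17.6
r_cr = 4.86 mm; since the bare radius (17 mm) is above r_cr, any added insulation will reduce heat loss.

r_cr ≈ 4.86 mm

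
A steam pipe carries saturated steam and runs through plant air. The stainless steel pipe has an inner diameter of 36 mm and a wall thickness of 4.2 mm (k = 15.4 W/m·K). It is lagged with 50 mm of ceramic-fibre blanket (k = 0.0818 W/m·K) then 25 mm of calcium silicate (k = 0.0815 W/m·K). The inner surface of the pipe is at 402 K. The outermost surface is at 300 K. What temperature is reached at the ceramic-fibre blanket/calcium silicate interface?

T ≈ 321 K

Per-layer cylindrical resistances, series-summed:
R_stainless steel pipe wall = ln(22.2/18)/(2π×15.4×1) = 0.002167 K/W
R_ceramic-fibre blanket = ln(72.2/22.2)/(2π×0.0818×1) = 2.295 K/W
R_calcium silicate = ln(97.2/72.2)/(2π×0.0815×1) = 0.5806 K/W
R_total = 2.877 K/W
Q = ΔT/R_total = 102/2.877
Q = 35.4 W/m
T_interface = T_inner − Q·ΣR(inner→interface) = 402 − 35.4×2.297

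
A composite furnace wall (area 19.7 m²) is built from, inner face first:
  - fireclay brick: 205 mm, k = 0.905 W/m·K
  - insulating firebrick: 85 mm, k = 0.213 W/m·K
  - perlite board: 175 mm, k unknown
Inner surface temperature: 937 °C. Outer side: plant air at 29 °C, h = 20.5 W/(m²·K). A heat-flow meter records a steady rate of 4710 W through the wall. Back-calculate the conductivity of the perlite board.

Model the wall as resistances in series:
R_fireclay brick = L/(kA) = 0.205/(0.905×19.7) = 0.0115 K/W
R_insulating firebrick = L/(kA) = 0.085/(0.213×19.7) = 0.02026 K/W
R_outer film = 1/(h_o·A) = 1/(20.5×19.7) = 0.002476 K/W
Sum of known resistances R_other = 0.03423 K/W
Total R = ΔT/Q = 908/4710 = 0.1928 K/W
R_perlite board = R_total − R_other = 0.1585 K/W
k = L/(R·A) = 0.175/(0.1585×19.7)

k ≈ 0.056 W/(m·K)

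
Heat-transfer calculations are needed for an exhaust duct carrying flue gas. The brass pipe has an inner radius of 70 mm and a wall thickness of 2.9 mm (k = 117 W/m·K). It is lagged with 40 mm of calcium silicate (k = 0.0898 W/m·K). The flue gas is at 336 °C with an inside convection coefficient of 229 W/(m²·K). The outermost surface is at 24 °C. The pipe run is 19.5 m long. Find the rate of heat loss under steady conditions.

Q ≈ 7750 W

For a radial system each layer contributes R = ln(r_out/r_in)/(2πkL); films add R = 1/(hA).
R_inner film = 1/(h_i·2πr₁L) = 1/(229×2π×0.07×19.5) = 5.092×10^-4 K/W
R_brass pipe wall = ln(72.9/70)/(2π×117×19.5) = 2.832×10^-6 K/W
R_calcium silicate = ln(112.9/72.9)/(2π×0.0898×19.5) = 0.03976 K/W
R_total = 0.04027 K/W
Q = ΔT/R_total = 312/0.04027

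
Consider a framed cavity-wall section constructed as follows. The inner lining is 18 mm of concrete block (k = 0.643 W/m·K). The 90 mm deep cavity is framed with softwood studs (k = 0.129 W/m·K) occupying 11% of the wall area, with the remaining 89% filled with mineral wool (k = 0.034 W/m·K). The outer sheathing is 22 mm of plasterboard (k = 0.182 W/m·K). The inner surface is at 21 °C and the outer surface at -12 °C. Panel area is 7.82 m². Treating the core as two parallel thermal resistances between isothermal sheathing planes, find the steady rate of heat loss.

Q ≈ 119 W

Sheathing layers in series; stud and cavity paths in parallel between them.
R_inner = 0.018/(0.643×7.82) = 0.00358 K/W
R_stud  = 0.09/(0.129×0.11×7.82) = 0.8111 K/W
R_cav   = 0.09/(0.034×0.89×7.82) = 0.3803 K/W
1/R_core = 1/R_stud + 1/R_cav → R_core = 0.2589 K/W
R_outer = 0.022/(0.182×7.82) = 0.01546 K/W
R_total = 0.278 K/W
Q = ΔT/R_total = 33/0.278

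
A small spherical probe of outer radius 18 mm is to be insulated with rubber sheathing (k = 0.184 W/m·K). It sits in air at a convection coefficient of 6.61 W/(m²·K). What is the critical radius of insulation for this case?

r_cr ≈ 55.7 mm

For a sphere r_cr = 2k/h = 2×0.184/6.61
r_cr = 55.7 mm; since the bare radius (18 mm) is below r_cr, adding a thin layer of insulation will *increase* heat loss.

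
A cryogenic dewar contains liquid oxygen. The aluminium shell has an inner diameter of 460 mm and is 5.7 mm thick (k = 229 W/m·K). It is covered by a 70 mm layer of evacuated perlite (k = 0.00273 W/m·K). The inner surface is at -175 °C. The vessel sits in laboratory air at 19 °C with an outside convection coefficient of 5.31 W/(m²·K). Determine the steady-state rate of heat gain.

Q ≈ 6.81 W

Spherical conduction: R = (1/r_in − 1/r_out)/(4πk) per layer; series-sum.
R_aluminium shell = (1/0.23 − 1/0.2357)/(4π×229) = 3.654×10^-5 K/W
R_evacuated perlite = (1/0.2357 − 1/0.3057)/(4π×0.00273) = 28.32 K/W
R_outer film = 1/(h·4πr_o²) = 1/(5.31×4π×0.3057²) = 0.1604 K/W
R_total = 28.48 K/W
Q = ΔT/R_total = 194/28.48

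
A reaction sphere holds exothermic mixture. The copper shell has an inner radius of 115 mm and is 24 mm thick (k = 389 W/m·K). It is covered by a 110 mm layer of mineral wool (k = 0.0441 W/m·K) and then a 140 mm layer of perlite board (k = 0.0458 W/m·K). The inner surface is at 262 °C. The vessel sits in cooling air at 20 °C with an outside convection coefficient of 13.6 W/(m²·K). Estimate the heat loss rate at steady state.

Q ≈ 29.2 W

Each spherical layer contributes R = (1/r_i − 1/r_o)/(4πk):
R_copper shell = (1/0.115 − 1/0.139)/(4π×389) = 3.071×10^-4 K/W
R_mineral wool = (1/0.139 − 1/0.249)/(4π×0.0441) = 5.735 K/W
R_perlite board = (1/0.249 − 1/0.389)/(4π×0.0458) = 2.511 K/W
R_outer film = 1/(h·4πr_o²) = 1/(13.6×4π×0.389²) = 0.03867 K/W
R_total = 8.285 K/W
Q = ΔT/R_total = 242/8.285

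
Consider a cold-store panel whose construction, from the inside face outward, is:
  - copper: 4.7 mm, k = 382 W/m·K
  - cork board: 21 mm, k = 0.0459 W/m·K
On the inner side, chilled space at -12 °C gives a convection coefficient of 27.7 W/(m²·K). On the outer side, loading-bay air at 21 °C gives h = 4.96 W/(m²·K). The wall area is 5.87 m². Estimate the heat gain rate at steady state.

Model the wall as resistances in series:
R_inner film = 1/(h_i·A) = 1/(27.7×5.87) = 0.00615 K/W
R_copper = L/(kA) = 0.0047/(382×5.87) = 2.096×10^-6 K/W
R_cork board = L/(kA) = 0.021/(0.0459×5.87) = 0.07794 K/W
R_outer film = 1/(h_o·A) = 1/(4.96×5.87) = 0.03435 K/W
R_total = 0.1184 K/W
Q = ΔT / R_total = 33 / 0.1184

Q ≈ 279 W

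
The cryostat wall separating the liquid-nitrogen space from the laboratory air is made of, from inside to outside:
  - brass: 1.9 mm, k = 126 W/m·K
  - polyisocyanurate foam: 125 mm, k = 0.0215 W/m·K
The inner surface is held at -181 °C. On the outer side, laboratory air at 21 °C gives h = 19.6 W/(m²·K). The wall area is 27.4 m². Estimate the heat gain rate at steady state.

Q ≈ 944 W

Thermal resistances in series:
R_brass = L/(kA) = 0.0019/(126×27.4) = 5.503×10^-7 K/W
R_polyisocyanurate foam = L/(kA) = 0.125/(0.0215×27.4) = 0.2122 K/W
R_outer film = 1/(h_o·A) = 1/(19.6×27.4) = 0.001862 K/W
R_total = 0.2141 K/W
Q = ΔT / R_total = 202 / 0.2141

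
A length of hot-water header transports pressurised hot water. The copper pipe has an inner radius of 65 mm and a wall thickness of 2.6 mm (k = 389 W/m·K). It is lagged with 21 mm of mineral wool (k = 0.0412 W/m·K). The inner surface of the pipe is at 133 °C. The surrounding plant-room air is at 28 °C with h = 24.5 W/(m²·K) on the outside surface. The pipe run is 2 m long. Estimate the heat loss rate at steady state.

For a radial system each layer contributes R = ln(r_out/r_in)/(2πkL); films add R = 1/(hA).
R_copper pipe wall = ln(67.6/65)/(2π×389×2) = 8.023×10^-6 K/W
R_mineral wool = ln(88.6/67.6)/(2π×0.0412×2) = 0.5225 K/W
R_outer film = 1/(h_o·2πr_oL) = 1/(24.5×2π×0.0886×2) = 0.03666 K/W
R_total = 0.5592 K/W
Q = ΔT/R_total = 105/0.5592

Q ≈ 188 W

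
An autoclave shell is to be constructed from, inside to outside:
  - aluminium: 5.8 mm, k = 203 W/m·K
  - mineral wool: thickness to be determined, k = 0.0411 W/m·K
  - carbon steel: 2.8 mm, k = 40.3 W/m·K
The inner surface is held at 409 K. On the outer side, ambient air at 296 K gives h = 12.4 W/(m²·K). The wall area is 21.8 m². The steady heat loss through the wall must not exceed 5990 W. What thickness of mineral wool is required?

L ≈ 13.6 mm

Using the resistance-network approach (series):
R_aluminium = L/(kA) = 0.0058/(203×21.8) = 1.311×10^-6 K/W
R_carbon steel = L/(kA) = 0.0028/(40.3×21.8) = 3.187×10^-6 K/W
R_outer film = 1/(h_o·A) = 1/(12.4×21.8) = 0.003699 K/W
Sum of the known resistances R_other = 0.003704 K/W
Required total resistance R_tot = ΔT/Q_allow = 113/5990 = 0.01886 K/W
R_mineral wool = R_tot − R_other = 0.01516 K/W
L = R·k·A = 0.01516×0.0411×21.8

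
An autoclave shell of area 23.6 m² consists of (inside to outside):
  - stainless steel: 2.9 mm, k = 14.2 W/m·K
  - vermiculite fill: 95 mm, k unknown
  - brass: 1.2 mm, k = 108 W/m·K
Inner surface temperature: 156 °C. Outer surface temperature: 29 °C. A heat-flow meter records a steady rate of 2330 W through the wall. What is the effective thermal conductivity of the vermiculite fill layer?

k ≈ 0.0739 W/(m·K)

Thermal resistances in series:
R_stainless steel = L/(kA) = 0.0029/(14.2×23.6) = 8.654×10^-6 K/W
R_brass = L/(kA) = 0.0012/(108×23.6) = 4.708×10^-7 K/W
Sum of known resistances R_other = 9.124×10^-6 K/W
Total R = ΔT/Q = 127/2330 = 0.05451 K/W
R_vermiculite fill = R_total − R_other = 0.0545 K/W
k = L/(R·A) = 0.095/(0.0545×23.6)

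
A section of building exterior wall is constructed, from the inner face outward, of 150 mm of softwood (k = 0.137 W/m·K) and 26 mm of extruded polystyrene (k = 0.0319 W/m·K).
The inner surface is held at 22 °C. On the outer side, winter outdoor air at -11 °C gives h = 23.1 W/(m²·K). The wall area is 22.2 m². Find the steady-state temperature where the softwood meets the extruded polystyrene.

T ≈ 3.5 °C

Thermal resistances in series:
R_softwood = L/(kA) = 0.15/(0.137×22.2) = 0.04932 K/W
R_extruded polystyrene = L/(kA) = 0.026/(0.0319×22.2) = 0.03671 K/W
R_outer film = 1/(h_o·A) = 1/(23.1×22.2) = 0.00195 K/W
R_total = 0.08798 K/W;  Q = ΔT/R_total = 33/0.08798 = 375.1 W
T_interface = T_inner − Q·ΣR(inner→interface) = 22 − 375×0.04932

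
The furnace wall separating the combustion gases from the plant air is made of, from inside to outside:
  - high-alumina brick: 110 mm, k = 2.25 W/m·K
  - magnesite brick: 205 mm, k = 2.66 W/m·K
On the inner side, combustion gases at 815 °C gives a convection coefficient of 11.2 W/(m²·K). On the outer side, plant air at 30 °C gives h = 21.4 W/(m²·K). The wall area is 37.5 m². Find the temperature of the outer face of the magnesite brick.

T ≈ 170 °C

Thermal resistances in series:
R_inner film = 1/(h_i·A) = 1/(11.2×37.5) = 0.002381 K/W
R_high-alumina brick = L/(kA) = 0.11/(2.25×37.5) = 0.001304 K/W
R_magnesite brick = L/(kA) = 0.205/(2.66×37.5) = 0.002055 K/W
R_outer film = 1/(h_o·A) = 1/(21.4×37.5) = 0.001246 K/W
R_total = 0.006986 K/W;  Q = ΔT/R_total = 785/0.006986 = 112400 W
T_interface = T_inner − Q·ΣR(inner→interface) = 815 − 112000×0.00574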